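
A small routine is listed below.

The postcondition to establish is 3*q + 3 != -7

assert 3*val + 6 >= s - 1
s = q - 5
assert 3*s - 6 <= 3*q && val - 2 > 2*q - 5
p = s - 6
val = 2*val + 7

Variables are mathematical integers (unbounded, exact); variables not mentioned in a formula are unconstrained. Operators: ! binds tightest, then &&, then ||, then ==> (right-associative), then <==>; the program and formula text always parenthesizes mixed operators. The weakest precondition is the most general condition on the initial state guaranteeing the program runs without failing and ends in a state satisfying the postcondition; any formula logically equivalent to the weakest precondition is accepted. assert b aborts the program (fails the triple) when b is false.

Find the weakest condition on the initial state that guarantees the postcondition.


Working backward. After the program, the postcondition 3*q + 3 != -7 must hold; in canonical form it is 3*q != -10.
Before val := 2*val + 7: 3*q != -10
Before p := s - 6: 3*q != -10
Before assert 3*s - 6 <= 3*q && val - 2 > 2*q - 5: 3*s <= 3*q + 6 && val > 2*q - 3 && 3*q != -10
Before s := q - 5: val > 2*q - 3 && 3*q != -10
Before assert 3*val + 6 >= s - 1: 3*val >= s - 7 && val > 2*q - 3 && 3*q != -10
Answer: WP = 3*val >= s - 7 && val > 2*q - 3 && 3*q != -10


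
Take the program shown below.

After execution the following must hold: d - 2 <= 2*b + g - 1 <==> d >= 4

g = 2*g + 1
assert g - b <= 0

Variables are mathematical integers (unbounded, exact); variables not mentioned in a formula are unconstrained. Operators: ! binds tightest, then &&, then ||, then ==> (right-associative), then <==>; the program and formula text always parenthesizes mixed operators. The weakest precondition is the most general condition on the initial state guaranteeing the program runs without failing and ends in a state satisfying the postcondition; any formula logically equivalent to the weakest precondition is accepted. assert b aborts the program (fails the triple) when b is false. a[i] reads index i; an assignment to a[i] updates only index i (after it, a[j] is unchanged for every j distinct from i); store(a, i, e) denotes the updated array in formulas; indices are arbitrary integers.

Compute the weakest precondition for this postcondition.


Working backward. After the program, the postcondition d - 2 <= 2*b + g - 1 <==> d >= 4 must hold; in canonical form it is d <= 2*b + g + 1 <==> d >= 4.
Before assert g - b <= 0: g <= b && (d <= 2*b + g + 1 <==> d >= 4)
Before g := 2*g + 1: 2*g <= b - 1 && (d <= 2*b + 2*g + 2 <==> d >= 4)
Answer: WP = 2*g <= b - 1 && (d <= 2*b + 2*g + 2 <==> d >= 4)


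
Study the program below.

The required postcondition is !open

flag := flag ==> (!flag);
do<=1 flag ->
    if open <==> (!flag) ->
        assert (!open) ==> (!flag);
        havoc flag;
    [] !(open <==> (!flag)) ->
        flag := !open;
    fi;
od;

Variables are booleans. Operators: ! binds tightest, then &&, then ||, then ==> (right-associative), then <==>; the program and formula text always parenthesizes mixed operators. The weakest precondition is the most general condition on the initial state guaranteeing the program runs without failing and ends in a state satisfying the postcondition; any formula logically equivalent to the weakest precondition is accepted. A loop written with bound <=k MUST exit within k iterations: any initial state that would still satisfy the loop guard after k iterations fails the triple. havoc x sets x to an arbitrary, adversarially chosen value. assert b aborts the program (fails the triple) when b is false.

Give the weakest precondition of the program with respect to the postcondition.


Working backward. After the program, !open must hold.
Before the loop (bound <=1), unroll the exhaustion recursion (WP_0 = exit-now case; WP_j = one more guarded iteration, up to j = 1):
  WP_0: (!flag) && (!open)
  WP_1: (!flag) && ((!flag) ==> (!open))
So before the loop: (!flag) && ((!flag) ==> (!open))
Before flag := flag ==> (!flag): (!(flag ==> (!flag))) && ((!(flag ==> (!flag))) ==> (!open))
Answer: WP = (!(flag ==> (!flag))) && ((!(flag ==> (!flag))) ==> (!open))


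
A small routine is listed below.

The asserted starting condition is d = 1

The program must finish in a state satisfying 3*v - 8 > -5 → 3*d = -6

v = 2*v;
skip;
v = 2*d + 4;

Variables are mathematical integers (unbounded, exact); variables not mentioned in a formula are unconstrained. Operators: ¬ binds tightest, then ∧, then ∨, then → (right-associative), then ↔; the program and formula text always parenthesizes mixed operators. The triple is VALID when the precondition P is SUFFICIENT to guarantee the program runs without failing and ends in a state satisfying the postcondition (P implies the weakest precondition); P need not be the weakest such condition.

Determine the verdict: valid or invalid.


Working backward. After the program, the postcondition 3*v - 8 > -5 → 3*d = -6 must hold; in canonical form it is 3*v > 3 → 3*d = -6.
Before v := 2*d + 4: 6*d > -9 → 3*d = -6
Before skip: 6*d > -9 → 3*d = -6
Before v := 2*v: 6*d > -9 → 3*d = -6
The weakest precondition is 6*d > -9 → 3*d = -6.
Check whether d = 1 implies it.
Countermodel: at the initial state d = 1, the precondition holds but the weakest precondition fails.
Answer: invalid


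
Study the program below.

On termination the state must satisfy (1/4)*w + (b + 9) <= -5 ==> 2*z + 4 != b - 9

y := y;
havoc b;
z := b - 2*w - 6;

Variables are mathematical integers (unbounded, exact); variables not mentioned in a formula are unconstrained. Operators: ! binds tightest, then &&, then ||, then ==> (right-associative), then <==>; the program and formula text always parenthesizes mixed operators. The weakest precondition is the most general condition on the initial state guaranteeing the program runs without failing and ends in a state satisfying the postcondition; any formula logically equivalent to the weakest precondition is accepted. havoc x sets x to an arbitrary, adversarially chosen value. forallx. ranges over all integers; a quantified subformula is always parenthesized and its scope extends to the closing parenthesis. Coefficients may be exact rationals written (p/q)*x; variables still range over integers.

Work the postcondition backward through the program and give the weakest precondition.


Working backward. After the program, the postcondition (1/4)*w + (b + 9) <= -5 ==> 2*z + 4 != b - 9 must hold; in canonical form it is b + (1/4)*w <= -14 ==> 2*z != b - 13.
Before z := b - 2*w - 6: b + (1/4)*w <= -14 ==> b != 4*w - 1
Before havoc b: forall b_1. (b_1 + (1/4)*w <= -14 ==> b_1 != 4*w - 1)
Before y := y: forall b_1. (b_1 + (1/4)*w <= -14 ==> b_1 != 4*w - 1)
Answer: WP = forall b_1. (b_1 + (1/4)*w <= -14 ==> b_1 != 4*w - 1)


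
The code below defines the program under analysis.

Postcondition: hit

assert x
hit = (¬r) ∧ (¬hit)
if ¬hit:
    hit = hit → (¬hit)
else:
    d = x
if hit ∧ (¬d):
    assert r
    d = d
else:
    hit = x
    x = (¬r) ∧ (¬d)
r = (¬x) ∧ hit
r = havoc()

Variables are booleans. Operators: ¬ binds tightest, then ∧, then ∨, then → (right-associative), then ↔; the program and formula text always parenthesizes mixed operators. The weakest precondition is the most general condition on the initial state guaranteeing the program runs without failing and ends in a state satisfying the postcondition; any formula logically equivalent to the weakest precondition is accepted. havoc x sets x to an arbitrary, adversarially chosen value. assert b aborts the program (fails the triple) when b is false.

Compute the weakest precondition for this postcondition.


Working backward. After the program, hit must hold.
Before havoc r: hit
Before r := (¬x) ∧ hit: hit
Then branch requires r ∧ hit; else branch requires x.
Before the if: ((hit ∧ (¬d)) → (r ∧ hit)) ∧ ((¬(hit ∧ (¬d))) → x)
Then branch requires (((hit → (¬hit)) ∧ (¬d)) → (r ∧ (hit → (¬hit)))) ∧ ((¬((hit → (¬hit)) ∧ (¬d))) → x); else branch requires ((hit ∧ (¬x)) → (r ∧ hit)) ∧ ((¬(hit ∧ (¬x))) → x).
Before the if: ((¬hit) → ((((hit → (¬hit)) ∧ (¬d)) → (r ∧ (hit → (¬hit)))) ∧ ((¬((hit → (¬hit)) ∧ (¬d))) → x))) ∧ (hit → (((hit ∧ (¬x)) → (r ∧ hit)) ∧ ((¬(hit ∧ (¬x))) → x)))
Before hit := (¬r) ∧ (¬hit): ((¬((¬r) ∧ (¬hit))) → ((((((¬r) ∧ (¬hit)) → (¬((¬r) ∧ (¬hit)))) ∧ (¬d)) → (r ∧ (((¬r) ∧ (¬hit)) → (¬((¬r) ∧ (¬hit)))))) ∧ ((¬((((¬r) ∧ (¬hit)) → (¬((¬r) ∧ (¬hit)))) ∧ (¬d))) → x))) ∧ (((¬r) ∧ (¬hit)) → ((¬((¬r) ∧ (¬hit) ∧ (¬x))) ∧ ((¬((¬r) ∧ (¬hit) ∧ (¬x))) → x)))
Before assert x: x ∧ ((¬((¬r) ∧ (¬hit))) → ((((((¬r) ∧ (¬hit)) → (¬((¬r) ∧ (¬hit)))) ∧ (¬d)) → (r ∧ (((¬r) ∧ (¬hit)) → (¬((¬r) ∧ (¬hit)))))) ∧ ((¬((((¬r) ∧ (¬hit)) → (¬((¬r) ∧ (¬hit)))) ∧ (¬d))) → x))) ∧ (((¬r) ∧ (¬hit)) → ((¬((¬r) ∧ (¬hit) ∧ (¬x))) ∧ ((¬((¬r) ∧ (¬hit) ∧ (¬x))) → x)))
Answer: WP = x ∧ ((¬((¬r) ∧ (¬hit))) → ((((((¬r) ∧ (¬hit)) → (¬((¬r) ∧ (¬hit)))) ∧ (¬d)) → (r ∧ (((¬r) ∧ (¬hit)) → (¬((¬r) ∧ (¬hit)))))) ∧ ((¬((((¬r) ∧ (¬hit)) → (¬((¬r) ∧ (¬hit)))) ∧ (¬d))) → x))) ∧ (((¬r) ∧ (¬hit)) → ((¬((¬r) ∧ (¬hit) ∧ (¬x))) ∧ ((¬((¬r) ∧ (¬hit) ∧ (¬x))) → x)))


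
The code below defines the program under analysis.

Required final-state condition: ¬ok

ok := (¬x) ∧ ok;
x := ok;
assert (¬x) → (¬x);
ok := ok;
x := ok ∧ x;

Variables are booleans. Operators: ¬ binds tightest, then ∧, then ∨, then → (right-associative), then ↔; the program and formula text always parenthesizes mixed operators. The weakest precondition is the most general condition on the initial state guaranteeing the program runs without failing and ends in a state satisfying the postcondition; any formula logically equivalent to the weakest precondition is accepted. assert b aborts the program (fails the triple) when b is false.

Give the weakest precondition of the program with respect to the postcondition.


Working backward. After the program, ¬ok must hold.
Before x := ok ∧ x: ¬ok
Before ok := ok: ¬ok
Before assert (¬x) → (¬x): ¬ok
Before x := ok: ¬ok
Before ok := (¬x) ∧ ok: ¬((¬x) ∧ ok)
Answer: WP = ¬((¬x) ∧ ok)


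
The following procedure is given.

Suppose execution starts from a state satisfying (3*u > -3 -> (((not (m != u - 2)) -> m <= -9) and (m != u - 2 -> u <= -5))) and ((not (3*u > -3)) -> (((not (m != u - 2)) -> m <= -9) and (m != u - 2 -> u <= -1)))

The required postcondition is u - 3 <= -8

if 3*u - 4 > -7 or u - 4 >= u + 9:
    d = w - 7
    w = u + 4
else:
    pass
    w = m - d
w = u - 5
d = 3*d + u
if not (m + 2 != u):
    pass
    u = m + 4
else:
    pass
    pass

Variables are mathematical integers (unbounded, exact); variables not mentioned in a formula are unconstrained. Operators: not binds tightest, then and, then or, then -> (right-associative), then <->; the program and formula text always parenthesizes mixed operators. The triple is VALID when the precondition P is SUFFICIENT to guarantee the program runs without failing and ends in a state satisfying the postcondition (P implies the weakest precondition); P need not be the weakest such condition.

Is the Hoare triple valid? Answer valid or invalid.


Working backward. After the program, the postcondition u - 3 <= -8 must hold; in canonical form it is u <= -5.
Then branch requires m <= -9; else branch requires u <= -5.
Before the if: ((not (m != u - 2)) -> m <= -9) and (m != u - 2 -> u <= -5)
Before d := 3*d + u: ((not (m != u - 2)) -> m <= -9) and (m != u - 2 -> u <= -5)
Before w := u - 5: ((not (m != u - 2)) -> m <= -9) and (m != u - 2 -> u <= -5)
Then branch requires ((not (m != u - 2)) -> m <= -9) and (m != u - 2 -> u <= -5); else branch requires ((not (m != u - 2)) -> m <= -9) and (m != u - 2 -> u <= -5).
Before the if: (3*u > -3 -> (((not (m != u - 2)) -> m <= -9) and (m != u - 2 -> u <= -5))) and ((not (3*u > -3)) -> (((not (m != u - 2)) -> m <= -9) and (m != u - 2 -> u <= -5)))
The weakest precondition is (3*u > -3 -> (((not (m != u - 2)) -> m <= -9) and (m != u - 2 -> u <= -5))) and ((not (3*u > -3)) -> (((not (m != u - 2)) -> m <= -9) and (m != u - 2 -> u <= -5))).
Check whether (3*u > -3 -> (((not (m != u - 2)) -> m <= -9) and (m != u - 2 -> u <= -5))) and ((not (3*u > -3)) -> (((not (m != u - 2)) -> m <= -9) and (m != u - 2 -> u <= -1))) implies it.
Countermodel: at the initial state m = -5, u = -4, the precondition holds but the weakest precondition fails.
Answer: invalid


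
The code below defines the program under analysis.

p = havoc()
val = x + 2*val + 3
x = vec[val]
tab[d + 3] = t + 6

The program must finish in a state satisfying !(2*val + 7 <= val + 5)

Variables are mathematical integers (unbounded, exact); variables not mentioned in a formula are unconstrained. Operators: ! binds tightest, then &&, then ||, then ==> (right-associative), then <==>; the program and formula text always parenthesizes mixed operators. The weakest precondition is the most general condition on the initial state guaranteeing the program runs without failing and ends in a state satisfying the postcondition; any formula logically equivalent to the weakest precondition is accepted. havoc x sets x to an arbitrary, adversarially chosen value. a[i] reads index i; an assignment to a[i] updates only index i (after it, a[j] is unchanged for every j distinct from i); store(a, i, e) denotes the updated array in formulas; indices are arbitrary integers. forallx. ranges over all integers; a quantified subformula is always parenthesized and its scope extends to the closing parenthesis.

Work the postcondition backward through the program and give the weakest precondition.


Working backward. After the program, the postcondition !(2*val + 7 <= val + 5) must hold; in canonical form it is !(val <= -2).
Before tab[d + 3] := t + 6: !(val <= -2)
Before x := vec[val]: !(val <= -2)
Before val := x + 2*val + 3: !(2*val + x <= -5)
Before havoc p: !(2*val + x <= -5)
Answer: WP = !(2*val + x <= -5)


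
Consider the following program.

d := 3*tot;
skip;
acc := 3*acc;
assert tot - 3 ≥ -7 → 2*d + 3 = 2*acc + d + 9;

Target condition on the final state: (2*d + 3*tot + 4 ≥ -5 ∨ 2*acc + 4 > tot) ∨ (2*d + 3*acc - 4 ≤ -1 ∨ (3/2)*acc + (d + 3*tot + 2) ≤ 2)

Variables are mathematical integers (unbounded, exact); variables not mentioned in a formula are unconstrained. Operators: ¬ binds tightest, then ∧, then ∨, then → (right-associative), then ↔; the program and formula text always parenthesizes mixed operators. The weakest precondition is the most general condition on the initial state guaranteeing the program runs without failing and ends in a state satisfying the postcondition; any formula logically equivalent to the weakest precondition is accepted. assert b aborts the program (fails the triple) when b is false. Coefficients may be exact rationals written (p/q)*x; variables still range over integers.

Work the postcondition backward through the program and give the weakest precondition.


Working backward. After the program, the postcondition (2*d + 3*tot + 4 ≥ -5 ∨ 2*acc + 4 > tot) ∨ (2*d + 3*acc - 4 ≤ -1 ∨ (3/2)*acc + (d + 3*tot + 2) ≤ 2) must hold; in canonical form it is 2*d + 3*tot ≥ -9 ∨ 2*acc > tot - 4 ∨ 3*acc + 2*d ≤ 3 ∨ (3/2)*acc + d + 3*tot ≤ 0.
Before assert tot - 3 ≥ -7 → 2*d + 3 = 2*acc + d + 9: (tot ≥ -4 → d = 2*acc + 6) ∧ (2*d + 3*tot ≥ -9 ∨ 2*acc > tot - 4 ∨ 3*acc + 2*d ≤ 3 ∨ (3/2)*acc + d + 3*tot ≤ 0)
Before acc := 3*acc: (tot ≥ -4 → d = 6*acc + 6) ∧ (2*d + 3*tot ≥ -9 ∨ 6*acc > tot - 4 ∨ 9*acc + 2*d ≤ 3 ∨ (9/2)*acc + d + 3*tot ≤ 0)
Before skip: (tot ≥ -4 → d = 6*acc + 6) ∧ (2*d + 3*tot ≥ -9 ∨ 6*acc > tot - 4 ∨ 9*acc + 2*d ≤ 3 ∨ (9/2)*acc + d + 3*tot ≤ 0)
Before d := 3*tot: (tot ≥ -4 → 3*tot = 6*acc + 6) ∧ (9*tot ≥ -9 ∨ 6*acc > tot - 4 ∨ 9*acc + 6*tot ≤ 3 ∨ (9/2)*acc + 6*tot ≤ 0)
Answer: WP = (tot ≥ -4 → 3*tot = 6*acc + 6) ∧ (9*tot ≥ -9 ∨ 6*acc > tot - 4 ∨ 9*acc + 6*tot ≤ 3 ∨ (9/2)*acc + 6*tot ≤ 0)


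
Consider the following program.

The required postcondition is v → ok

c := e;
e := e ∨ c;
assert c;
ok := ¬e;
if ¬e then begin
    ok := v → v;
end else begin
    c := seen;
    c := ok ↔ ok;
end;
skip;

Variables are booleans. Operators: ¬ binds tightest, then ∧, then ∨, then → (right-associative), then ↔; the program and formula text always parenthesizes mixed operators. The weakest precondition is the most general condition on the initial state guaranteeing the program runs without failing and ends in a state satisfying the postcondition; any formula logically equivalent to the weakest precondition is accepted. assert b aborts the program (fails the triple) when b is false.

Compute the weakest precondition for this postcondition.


Working backward. After the program, v → ok must hold.
Before skip: v → ok
Then branch requires true; else branch requires v → ok.
Before the if: e → (v → ok)
Before ok := ¬e: e → (v → (¬e))
Before assert c: c ∧ (e → (v → (¬e)))
Before e := e ∨ c: c ∧ ((e ∨ c) → (v → (¬(e ∨ c))))
Before c := e: e ∧ (e → (v → (¬e)))
Answer: WP = e ∧ (e → (v → (¬e)))


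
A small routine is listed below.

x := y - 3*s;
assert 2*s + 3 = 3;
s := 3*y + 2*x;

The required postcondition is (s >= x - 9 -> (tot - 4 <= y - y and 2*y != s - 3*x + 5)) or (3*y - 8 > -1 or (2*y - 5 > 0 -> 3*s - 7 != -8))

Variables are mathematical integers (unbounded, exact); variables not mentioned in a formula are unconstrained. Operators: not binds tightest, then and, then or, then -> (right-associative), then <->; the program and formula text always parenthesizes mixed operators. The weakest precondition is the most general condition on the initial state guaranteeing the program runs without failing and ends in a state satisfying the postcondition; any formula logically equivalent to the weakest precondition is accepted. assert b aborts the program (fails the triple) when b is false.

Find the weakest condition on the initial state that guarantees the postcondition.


Working backward. After the program, the postcondition (s >= x - 9 -> (tot - 4 <= y - y and 2*y != s - 3*x + 5)) or (3*y - 8 > -1 or (2*y - 5 > 0 -> 3*s - 7 != -8)) must hold; in canonical form it is (s >= x - 9 -> (tot <= 4 and 3*x + 2*y != s + 5)) or 3*y > 7 or (2*y > 5 -> 3*s != -1).
Before s := 3*y + 2*x: (x + 3*y >= -9 -> (tot <= 4 and x != y + 5)) or 3*y > 7 or (2*y > 5 -> 6*x + 9*y != -1)
Before assert 2*s + 3 = 3: 2*s = 0 and ((x + 3*y >= -9 -> (tot <= 4 and x != y + 5)) or 3*y > 7 or (2*y > 5 -> 6*x + 9*y != -1))
Before x := y - 3*s: 2*s = 0 and ((4*y >= 3*s - 9 -> (tot <= 4 and 3*s != -5)) or 3*y > 7 or (2*y > 5 -> 15*y != 18*s - 1))
Answer: WP = 2*s = 0 and ((4*y >= 3*s - 9 -> (tot <= 4 and 3*s != -5)) or 3*y > 7 or (2*y > 5 -> 15*y != 18*s - 1))


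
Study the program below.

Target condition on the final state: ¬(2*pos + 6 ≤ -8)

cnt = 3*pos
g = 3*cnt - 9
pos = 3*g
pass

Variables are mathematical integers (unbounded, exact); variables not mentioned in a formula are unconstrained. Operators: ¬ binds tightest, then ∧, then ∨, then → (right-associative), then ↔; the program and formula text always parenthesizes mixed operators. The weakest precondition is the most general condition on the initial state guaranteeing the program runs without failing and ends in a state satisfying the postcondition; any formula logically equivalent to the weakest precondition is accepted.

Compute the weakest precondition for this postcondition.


Working backward. After the program, the postcondition ¬(2*pos + 6 ≤ -8) must hold; in canonical form it is ¬(2*pos ≤ -14).
Before skip: ¬(2*pos ≤ -14)
Before pos := 3*g: ¬(6*g ≤ -14)
Before g := 3*cnt - 9: ¬(18*cnt ≤ 40)
Before cnt := 3*pos: ¬(54*pos ≤ 40)
Answer: WP = ¬(54*pos ≤ 40)


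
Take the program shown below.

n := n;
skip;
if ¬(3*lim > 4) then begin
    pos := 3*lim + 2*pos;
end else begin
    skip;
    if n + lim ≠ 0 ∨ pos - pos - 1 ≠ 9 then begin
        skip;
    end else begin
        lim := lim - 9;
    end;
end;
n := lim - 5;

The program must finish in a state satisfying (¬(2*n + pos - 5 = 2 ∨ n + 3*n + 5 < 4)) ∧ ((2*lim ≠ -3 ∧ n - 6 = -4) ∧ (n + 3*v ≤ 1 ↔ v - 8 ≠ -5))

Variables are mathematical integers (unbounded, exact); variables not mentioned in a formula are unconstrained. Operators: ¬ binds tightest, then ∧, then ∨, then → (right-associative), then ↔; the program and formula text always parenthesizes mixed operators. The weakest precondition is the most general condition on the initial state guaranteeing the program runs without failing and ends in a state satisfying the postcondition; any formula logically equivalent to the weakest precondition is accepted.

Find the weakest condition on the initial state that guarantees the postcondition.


Working backward. After the program, the postcondition (¬(2*n + pos - 5 = 2 ∨ n + 3*n + 5 < 4)) ∧ ((2*lim ≠ -3 ∧ n - 6 = -4) ∧ (n + 3*v ≤ 1 ↔ v - 8 ≠ -5)) must hold; in canonical form it is (¬(2*n + pos = 7 ∨ 4*n < -1)) ∧ 2*lim ≠ -3 ∧ n = 2 ∧ (n + 3*v ≤ 1 ↔ v ≠ 3).
Before n := lim - 5: (¬(2*lim + pos = 17 ∨ 4*lim < 19)) ∧ 2*lim ≠ -3 ∧ lim = 7 ∧ (lim + 3*v ≤ 6 ↔ v ≠ 3)
Then branch requires (¬(5*lim + 2*pos = 17 ∨ 4*lim < 19)) ∧ 2*lim ≠ -3 ∧ lim = 7 ∧ (lim + 3*v ≤ 6 ↔ v ≠ 3); else branch requires (¬(2*lim + pos = 17 ∨ 4*lim < 19)) ∧ 2*lim ≠ -3 ∧ lim = 7 ∧ (lim + 3*v ≤ 6 ↔ v ≠ 3).
Before the if: ((¬(3*lim > 4)) → ((¬(5*lim + 2*pos = 17 ∨ 4*lim < 19)) ∧ 2*lim ≠ -3 ∧ lim = 7 ∧ (lim + 3*v ≤ 6 ↔ v ≠ 3))) ∧ (3*lim > 4 → ((¬(2*lim + pos = 17 ∨ 4*lim < 19)) ∧ 2*lim ≠ -3 ∧ lim = 7 ∧ (lim + 3*v ≤ 6 ↔ v ≠ 3)))
Before skip: ((¬(3*lim > 4)) → ((¬(5*lim + 2*pos = 17 ∨ 4*lim < 19)) ∧ 2*lim ≠ -3 ∧ lim = 7 ∧ (lim + 3*v ≤ 6 ↔ v ≠ 3))) ∧ (3*lim > 4 → ((¬(2*lim + pos = 17 ∨ 4*lim < 19)) ∧ 2*lim ≠ -3 ∧ lim = 7 ∧ (lim + 3*v ≤ 6 ↔ v ≠ 3)))
Before n := n: ((¬(3*lim > 4)) → ((¬(5*lim + 2*pos = 17 ∨ 4*lim < 19)) ∧ 2*lim ≠ -3 ∧ lim = 7 ∧ (lim + 3*v ≤ 6 ↔ v ≠ 3))) ∧ (3*lim > 4 → ((¬(2*lim + pos = 17 ∨ 4*lim < 19)) ∧ 2*lim ≠ -3 ∧ lim = 7 ∧ (lim + 3*v ≤ 6 ↔ v ≠ 3)))
Answer: WP = ((¬(3*lim > 4)) → ((¬(5*lim + 2*pos = 17 ∨ 4*lim < 19)) ∧ 2*lim ≠ -3 ∧ lim = 7 ∧ (lim + 3*v ≤ 6 ↔ v ≠ 3))) ∧ (3*lim > 4 → ((¬(2*lim + pos = 17 ∨ 4*lim < 19)) ∧ 2*lim ≠ -3 ∧ lim = 7 ∧ (lim + 3*v ≤ 6 ↔ v ≠ 3)))


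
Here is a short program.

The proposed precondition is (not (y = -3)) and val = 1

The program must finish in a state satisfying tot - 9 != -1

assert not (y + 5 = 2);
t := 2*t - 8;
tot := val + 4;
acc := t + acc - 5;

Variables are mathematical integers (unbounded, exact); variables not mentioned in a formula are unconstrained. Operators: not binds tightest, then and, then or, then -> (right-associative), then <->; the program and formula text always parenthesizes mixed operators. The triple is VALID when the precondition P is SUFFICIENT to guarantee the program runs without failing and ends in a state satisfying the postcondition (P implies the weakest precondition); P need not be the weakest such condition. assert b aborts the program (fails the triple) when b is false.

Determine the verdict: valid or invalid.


Working backward. After the program, the postcondition tot - 9 != -1 must hold; in canonical form it is tot != 8.
Before acc := t + acc - 5: tot != 8
Before tot := val + 4: val != 4
Before t := 2*t - 8: val != 4
Before assert not (y + 5 = 2): (not (y = -3)) and val != 4
The weakest precondition is (not (y = -3)) and val != 4.
Check whether (not (y = -3)) and val = 1 implies it.
Every state satisfying the precondition satisfies the weakest precondition: the implication holds.
Answer: valid


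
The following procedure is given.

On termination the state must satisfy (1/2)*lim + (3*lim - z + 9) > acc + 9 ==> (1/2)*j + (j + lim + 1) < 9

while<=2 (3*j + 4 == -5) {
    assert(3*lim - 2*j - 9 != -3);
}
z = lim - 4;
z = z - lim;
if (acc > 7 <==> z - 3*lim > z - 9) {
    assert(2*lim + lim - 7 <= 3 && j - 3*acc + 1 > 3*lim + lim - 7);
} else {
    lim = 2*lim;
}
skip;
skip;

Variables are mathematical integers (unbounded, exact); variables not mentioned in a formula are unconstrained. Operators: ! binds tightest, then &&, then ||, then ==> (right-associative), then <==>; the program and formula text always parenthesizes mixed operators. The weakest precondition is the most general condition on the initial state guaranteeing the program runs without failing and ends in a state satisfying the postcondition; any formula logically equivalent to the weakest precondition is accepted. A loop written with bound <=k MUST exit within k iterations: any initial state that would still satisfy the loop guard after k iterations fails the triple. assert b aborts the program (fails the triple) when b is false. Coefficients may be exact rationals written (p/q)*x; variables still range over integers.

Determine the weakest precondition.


Working backward. After the program, the postcondition (1/2)*lim + (3*lim - z + 9) > acc + 9 ==> (1/2)*j + (j + lim + 1) < 9 must hold; in canonical form it is (7/2)*lim > acc + z ==> (3/2)*j + lim < 8.
Before skip: (7/2)*lim > acc + z ==> (3/2)*j + lim < 8
Before skip: (7/2)*lim > acc + z ==> (3/2)*j + lim < 8
Then branch requires 3*lim <= 10 && j > 3*acc + 4*lim - 8 && ((7/2)*lim > acc + z ==> (3/2)*j + lim < 8); else branch requires 7*lim > acc + z ==> (3/2)*j + 2*lim < 8.
Before the if: ((acc > 7 <==> 3*lim < 9) ==> (3*lim <= 10 && j > 3*acc + 4*lim - 8 && ((7/2)*lim > acc + z ==> (3/2)*j + lim < 8))) && ((!(acc > 7 <==> 3*lim < 9)) ==> (7*lim > acc + z ==> (3/2)*j + 2*lim < 8))
Before z := z - lim: ((acc > 7 <==> 3*lim < 9) ==> (3*lim <= 10 && j > 3*acc + 4*lim - 8 && ((9/2)*lim > acc + z ==> (3/2)*j + lim < 8))) && ((!(acc > 7 <==> 3*lim < 9)) ==> (8*lim > acc + z ==> (3/2)*j + 2*lim < 8))
Before z := lim - 4: ((acc > 7 <==> 3*lim < 9) ==> (3*lim <= 10 && j > 3*acc + 4*lim - 8 && ((7/2)*lim > acc - 4 ==> (3/2)*j + lim < 8))) && ((!(acc > 7 <==> 3*lim < 9)) ==> (7*lim > acc - 4 ==> (3/2)*j + 2*lim < 8))
Before the loop (bound <=2), unroll the exhaustion recursion (WP_0 = exit-now case; WP_j = one more guarded iteration, up to j = 2):
  WP_0: (!(3*j == -9)) && ((acc > 7 <==> 3*lim < 9) ==> (3*lim <= 10 && j > 3*acc + 4*lim - 8 && ((7/2)*lim > acc - 4 ==> (3/2)*j + lim < 8))) && ((!(acc > 7 <==> 3*lim < 9)) ==> (7*lim > acc - 4 ==> (3/2)*j + 2*lim < 8))
  WP_1: (3*j == -9 ==> (3*lim != 2*j + 6 && (!(3*j == -9)) && ((acc > 7 <==> 3*lim < 9) ==> (3*lim <= 10 && j > 3*acc + 4*lim - 8 && ((7/2)*lim > acc - 4 ==> (3/2)*j + lim < 8))) && ((!(acc > 7 <==> 3*lim < 9)) ==> (7*lim > acc - 4 ==> (3/2)*j + 2*lim < 8)))) && ((!(3*j == -9)) ==> (((acc > 7 <==> 3*lim < 9) ==> (3*lim <= 10 && j > 3*acc + 4*lim - 8 && ((7/2)*lim > acc - 4 ==> (3/2)*j + lim < 8))) && ((!(acc > 7 <==> 3*lim < 9)) ==> (7*lim > acc - 4 ==> (3/2)*j + 2*lim < 8))))
  WP_2: (3*j == -9 ==> (3*lim != 2*j + 6 && (3*j == -9 ==> (3*lim != 2*j + 6 && (!(3*j == -9)) && ((acc > 7 <==> 3*lim < 9) ==> (3*lim <= 10 && j > 3*acc + 4*lim - 8 && ((7/2)*lim > acc - 4 ==> (3/2)*j + lim < 8))) && ((!(acc > 7 <==> 3*lim < 9)) ==> (7*lim > acc - 4 ==> (3/2)*j + 2*lim < 8)))) && ((!(3*j == -9)) ==> (((acc > 7 <==> 3*lim < 9) ==> (3*lim <= 10 && j > 3*acc + 4*lim - 8 && ((7/2)*lim > acc - 4 ==> (3/2)*j + lim < 8))) && ((!(acc > 7 <==> 3*lim < 9)) ==> (7*lim > acc - 4 ==> (3/2)*j + 2*lim < 8)))))) && ((!(3*j == -9)) ==> (((acc > 7 <==> 3*lim < 9) ==> (3*lim <= 10 && j > 3*acc + 4*lim - 8 && ((7/2)*lim > acc - 4 ==> (3/2)*j + lim < 8))) && ((!(acc > 7 <==> 3*lim < 9)) ==> (7*lim > acc - 4 ==> (3/2)*j + 2*lim < 8))))
So before the loop: (3*j == -9 ==> (3*lim != 2*j + 6 && (3*j == -9 ==> (3*lim != 2*j + 6 && (!(3*j == -9)) && ((acc > 7 <==> 3*lim < 9) ==> (3*lim <= 10 && j > 3*acc + 4*lim - 8 && ((7/2)*lim > acc - 4 ==> (3/2)*j + lim < 8))) && ((!(acc > 7 <==> 3*lim < 9)) ==> (7*lim > acc - 4 ==> (3/2)*j + 2*lim < 8)))) && ((!(3*j == -9)) ==> (((acc > 7 <==> 3*lim < 9) ==> (3*lim <= 10 && j > 3*acc + 4*lim - 8 && ((7/2)*lim > acc - 4 ==> (3/2)*j + lim < 8))) && ((!(acc > 7 <==> 3*lim < 9)) ==> (7*lim > acc - 4 ==> (3/2)*j + 2*lim < 8)))))) && ((!(3*j == -9)) ==> (((acc > 7 <==> 3*lim < 9) ==> (3*lim <= 10 && j > 3*acc + 4*lim - 8 && ((7/2)*lim > acc - 4 ==> (3/2)*j + lim < 8))) && ((!(acc > 7 <==> 3*lim < 9)) ==> (7*lim > acc - 4 ==> (3/2)*j + 2*lim < 8))))
Answer: WP = (3*j == -9 ==> (3*lim != 2*j + 6 && (3*j == -9 ==> (3*lim != 2*j + 6 && (!(3*j == -9)) && ((acc > 7 <==> 3*lim < 9) ==> (3*lim <= 10 && j > 3*acc + 4*lim - 8 && ((7/2)*lim > acc - 4 ==> (3/2)*j + lim < 8))) && ((!(acc > 7 <==> 3*lim < 9)) ==> (7*lim > acc - 4 ==> (3/2)*j + 2*lim < 8)))) && ((!(3*j == -9)) ==> (((acc > 7 <==> 3*lim < 9) ==> (3*lim <= 10 && j > 3*acc + 4*lim - 8 && ((7/2)*lim > acc - 4 ==> (3/2)*j + lim < 8))) && ((!(acc > 7 <==> 3*lim < 9)) ==> (7*lim > acc - 4 ==> (3/2)*j + 2*lim < 8)))))) && ((!(3*j == -9)) ==> (((acc > 7 <==> 3*lim < 9) ==> (3*lim <= 10 && j > 3*acc + 4*lim - 8 && ((7/2)*lim > acc - 4 ==> (3/2)*j + lim < 8))) && ((!(acc > 7 <==> 3*lim < 9)) ==> (7*lim > acc - 4 ==> (3/2)*j + 2*lim < 8))))


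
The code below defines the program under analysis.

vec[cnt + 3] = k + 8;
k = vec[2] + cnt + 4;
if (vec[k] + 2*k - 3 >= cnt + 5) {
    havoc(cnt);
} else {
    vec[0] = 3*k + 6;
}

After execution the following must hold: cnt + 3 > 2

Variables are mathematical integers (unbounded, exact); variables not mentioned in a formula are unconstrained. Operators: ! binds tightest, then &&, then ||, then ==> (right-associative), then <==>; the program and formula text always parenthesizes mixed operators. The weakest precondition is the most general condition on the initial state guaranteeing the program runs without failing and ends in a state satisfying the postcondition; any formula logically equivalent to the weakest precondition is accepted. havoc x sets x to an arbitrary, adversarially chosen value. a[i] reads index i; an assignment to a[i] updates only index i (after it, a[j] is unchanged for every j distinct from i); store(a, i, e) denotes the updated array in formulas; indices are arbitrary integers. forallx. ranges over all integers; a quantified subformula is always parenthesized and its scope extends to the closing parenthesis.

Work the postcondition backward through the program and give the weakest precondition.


Working backward. After the program, the postcondition cnt + 3 > 2 must hold; in canonical form it is cnt > -1.
Then branch requires forall cnt_1. cnt_1 > -1; else branch requires cnt > -1.
Before the if: (vec[k] + 2*k >= cnt + 8 ==> (forall cnt_1. cnt_1 > -1)) && ((!(vec[k] + 2*k >= cnt + 8)) ==> cnt > -1)
Before k := vec[2] + cnt + 4: (vec[vec[2] + cnt + 4] + 2*vec[2] + cnt >= 0 ==> (forall cnt_1. cnt_1 > -1)) && ((!(vec[vec[2] + cnt + 4] + 2*vec[2] + cnt >= 0)) ==> cnt > -1)
Before vec[cnt + 3] := k + 8: (store(vec, cnt + 3, k + 8)[store(vec, cnt + 3, k + 8)[2] + cnt + 4] + 2*store(vec, cnt + 3, k + 8)[2] + cnt >= 0 ==> (forall cnt_1. cnt_1 > -1)) && ((!(store(vec, cnt + 3, k + 8)[store(vec, cnt + 3, k + 8)[2] + cnt + 4] + 2*store(vec, cnt + 3, k + 8)[2] + cnt >= 0)) ==> cnt > -1)
Answer: WP = (store(vec, cnt + 3, k + 8)[store(vec, cnt + 3, k + 8)[2] + cnt + 4] + 2*store(vec, cnt + 3, k + 8)[2] + cnt >= 0 ==> (forall cnt_1. cnt_1 > -1)) && ((!(store(vec, cnt + 3, k + 8)[store(vec, cnt + 3, k + 8)[2] + cnt + 4] + 2*store(vec, cnt + 3, k + 8)[2] + cnt >= 0)) ==> cnt > -1)


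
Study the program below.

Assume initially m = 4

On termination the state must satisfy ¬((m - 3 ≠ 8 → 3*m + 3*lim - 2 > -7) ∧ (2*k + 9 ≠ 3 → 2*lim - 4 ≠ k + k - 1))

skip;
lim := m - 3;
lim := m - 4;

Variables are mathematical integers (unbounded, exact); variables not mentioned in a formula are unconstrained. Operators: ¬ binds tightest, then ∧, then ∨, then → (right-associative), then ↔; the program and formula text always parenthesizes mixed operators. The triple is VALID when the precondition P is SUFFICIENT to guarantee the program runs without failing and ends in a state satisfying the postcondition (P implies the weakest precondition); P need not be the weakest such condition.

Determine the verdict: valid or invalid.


Working backward. After the program, the postcondition ¬((m - 3 ≠ 8 → 3*m + 3*lim - 2 > -7) ∧ (2*k + 9 ≠ 3 → 2*lim - 4 ≠ k + k - 1)) must hold; in canonical form it is ¬((m ≠ 11 → 3*lim + 3*m > -5) ∧ (2*k ≠ -6 → 2*lim ≠ 2*k + 3)).
Before lim := m - 4: ¬((m ≠ 11 → 6*m > 7) ∧ (2*k ≠ -6 → 2*m ≠ 2*k + 11))
Before lim := m - 3: ¬((m ≠ 11 → 6*m > 7) ∧ (2*k ≠ -6 → 2*m ≠ 2*k + 11))
Before skip: ¬((m ≠ 11 → 6*m > 7) ∧ (2*k ≠ -6 → 2*m ≠ 2*k + 11))
The weakest precondition is ¬((m ≠ 11 → 6*m > 7) ∧ (2*k ≠ -6 → 2*m ≠ 2*k + 11)).
Check whether m = 4 implies it.
Countermodel: at the initial state k = 0, m = 4, the precondition holds but the weakest precondition fails.
Answer: invalid


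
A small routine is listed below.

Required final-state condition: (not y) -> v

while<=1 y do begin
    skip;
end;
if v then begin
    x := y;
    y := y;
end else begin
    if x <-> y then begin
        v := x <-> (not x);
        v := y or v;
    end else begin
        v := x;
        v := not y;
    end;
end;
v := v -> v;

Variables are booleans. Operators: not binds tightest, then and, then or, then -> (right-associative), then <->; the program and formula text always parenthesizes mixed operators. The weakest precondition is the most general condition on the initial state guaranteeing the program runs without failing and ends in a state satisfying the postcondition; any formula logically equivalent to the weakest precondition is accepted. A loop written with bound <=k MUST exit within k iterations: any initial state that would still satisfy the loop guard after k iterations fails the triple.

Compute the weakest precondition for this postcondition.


Working backward. After the program, (not y) -> v must hold.
Before v := v -> v: true
Then branch requires true; else branch requires true.
Before the if: true
Before the loop (bound <=1), unroll the exhaustion recursion (WP_0 = exit-now case; WP_j = one more guarded iteration, up to j = 1):
  WP_0: not y
  WP_1: y -> (not y)
So before the loop: y -> (not y)
Answer: WP = y -> (not y)


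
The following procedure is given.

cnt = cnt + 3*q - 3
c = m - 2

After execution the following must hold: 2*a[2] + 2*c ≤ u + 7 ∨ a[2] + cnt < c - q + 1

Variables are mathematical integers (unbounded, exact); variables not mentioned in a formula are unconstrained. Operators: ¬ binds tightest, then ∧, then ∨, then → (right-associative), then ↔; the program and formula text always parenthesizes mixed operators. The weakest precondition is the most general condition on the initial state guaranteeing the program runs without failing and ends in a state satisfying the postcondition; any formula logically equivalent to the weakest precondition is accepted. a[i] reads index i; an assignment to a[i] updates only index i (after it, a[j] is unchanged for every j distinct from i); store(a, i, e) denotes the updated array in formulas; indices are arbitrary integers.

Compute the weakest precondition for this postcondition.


Working backward. After the program, the postcondition 2*a[2] + 2*c ≤ u + 7 ∨ a[2] + cnt < c - q + 1 must hold; in canonical form it is 2*a[2] + 2*c ≤ u + 7 ∨ a[2] + cnt + q < c + 1.
Before c := m - 2: 2*a[2] + 2*m ≤ u + 11 ∨ a[2] + cnt + q < m - 1
Before cnt := cnt + 3*q - 3: 2*a[2] + 2*m ≤ u + 11 ∨ a[2] + cnt + 4*q < m + 2
Answer: WP = 2*a[2] + 2*m ≤ u + 11 ∨ a[2] + cnt + 4*q < m + 2


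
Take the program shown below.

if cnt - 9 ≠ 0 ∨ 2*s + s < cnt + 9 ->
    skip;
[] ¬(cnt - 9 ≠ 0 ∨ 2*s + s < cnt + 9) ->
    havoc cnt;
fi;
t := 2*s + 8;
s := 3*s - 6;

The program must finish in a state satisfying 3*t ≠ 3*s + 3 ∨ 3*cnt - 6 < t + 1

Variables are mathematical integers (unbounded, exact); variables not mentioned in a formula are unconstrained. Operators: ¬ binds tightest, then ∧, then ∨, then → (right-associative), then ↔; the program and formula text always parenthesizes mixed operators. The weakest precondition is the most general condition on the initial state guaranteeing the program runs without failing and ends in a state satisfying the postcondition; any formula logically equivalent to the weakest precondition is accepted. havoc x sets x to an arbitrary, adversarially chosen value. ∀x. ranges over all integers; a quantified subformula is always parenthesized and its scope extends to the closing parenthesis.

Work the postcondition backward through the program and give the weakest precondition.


Working backward. After the program, the postcondition 3*t ≠ 3*s + 3 ∨ 3*cnt - 6 < t + 1 must hold; in canonical form it is 3*t ≠ 3*s + 3 ∨ 3*cnt < t + 7.
Before s := 3*s - 6: 3*t ≠ 9*s - 15 ∨ 3*cnt < t + 7
Before t := 2*s + 8: 3*s ≠ 39 ∨ 3*cnt < 2*s + 15
Then branch requires 3*s ≠ 39 ∨ 3*cnt < 2*s + 15; else branch requires ∀cnt_1. (3*s ≠ 39 ∨ 3*cnt_1 < 2*s + 15).
Before the if: ((cnt ≠ 9 ∨ 3*s < cnt + 9) → (3*s ≠ 39 ∨ 3*cnt < 2*s + 15)) ∧ ((¬(cnt ≠ 9 ∨ 3*s < cnt + 9)) → (∀cnt_1. (3*s ≠ 39 ∨ 3*cnt_1 < 2*s + 15)))
Answer: WP = ((cnt ≠ 9 ∨ 3*s < cnt + 9) → (3*s ≠ 39 ∨ 3*cnt < 2*s + 15)) ∧ ((¬(cnt ≠ 9 ∨ 3*s < cnt + 9)) → (∀cnt_1. (3*s ≠ 39 ∨ 3*cnt_1 < 2*s + 15)))


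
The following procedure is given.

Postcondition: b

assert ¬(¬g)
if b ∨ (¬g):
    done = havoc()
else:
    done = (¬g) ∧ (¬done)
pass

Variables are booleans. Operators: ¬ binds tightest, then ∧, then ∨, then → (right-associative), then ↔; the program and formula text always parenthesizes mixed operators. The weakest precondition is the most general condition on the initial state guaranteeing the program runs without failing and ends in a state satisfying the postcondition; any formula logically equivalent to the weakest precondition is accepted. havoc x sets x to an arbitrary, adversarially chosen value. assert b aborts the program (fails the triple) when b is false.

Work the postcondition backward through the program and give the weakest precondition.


Working backward. After the program, b must hold.
Before skip: b
Then branch requires b; else branch requires b.
Before the if: ((b ∨ (¬g)) → b) ∧ ((¬(b ∨ (¬g))) → b)
Before assert ¬(¬g): g ∧ ((b ∨ (¬g)) → b) ∧ ((¬(b ∨ (¬g))) → b)
Answer: WP = g ∧ ((b ∨ (¬g)) → b) ∧ ((¬(b ∨ (¬g))) → b)


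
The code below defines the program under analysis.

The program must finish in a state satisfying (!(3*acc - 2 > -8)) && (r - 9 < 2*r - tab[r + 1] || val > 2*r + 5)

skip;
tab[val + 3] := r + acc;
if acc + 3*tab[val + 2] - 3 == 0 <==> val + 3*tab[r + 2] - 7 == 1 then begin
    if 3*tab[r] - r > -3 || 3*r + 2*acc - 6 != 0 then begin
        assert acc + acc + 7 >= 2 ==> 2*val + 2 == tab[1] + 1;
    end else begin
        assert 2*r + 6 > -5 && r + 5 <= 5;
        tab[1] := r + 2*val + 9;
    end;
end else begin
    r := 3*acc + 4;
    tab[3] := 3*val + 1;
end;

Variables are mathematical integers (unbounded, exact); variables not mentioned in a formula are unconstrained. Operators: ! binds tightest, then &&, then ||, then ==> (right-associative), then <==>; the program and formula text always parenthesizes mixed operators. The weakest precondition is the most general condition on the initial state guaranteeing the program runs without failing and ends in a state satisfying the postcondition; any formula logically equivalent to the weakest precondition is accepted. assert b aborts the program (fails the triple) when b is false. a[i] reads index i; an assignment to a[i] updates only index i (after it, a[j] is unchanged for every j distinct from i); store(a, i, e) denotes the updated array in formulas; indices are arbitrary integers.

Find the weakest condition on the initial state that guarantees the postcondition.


Working backward. After the program, the postcondition (!(3*acc - 2 > -8)) && (r - 9 < 2*r - tab[r + 1] || val > 2*r + 5) must hold; in canonical form it is (!(3*acc > -6)) && (tab[r + 1] < r + 9 || val > 2*r + 5).
Then branch requires ((3*tab[r] > r - 3 || 2*acc + 3*r != 6) ==> ((2*acc >= -5 ==> 2*val == tab[1] - 1) && (!(3*acc > -6)) && (tab[r + 1] < r + 9 || val > 2*r + 5))) && ((!(3*tab[r] > r - 3 || 2*acc + 3*r != 6)) ==> (2*r > -11 && r <= 0 && (!(3*acc > -6)) && (store(tab, 1, r + 2*val + 9)[r + 1] < r + 9 || val > 2*r + 5))); else branch requires (!(3*acc > -6)) && (store(tab, 3, 3*val + 1)[3*acc + 5] < 3*acc + 13 || val > 6*acc + 13).
Before the if: ((3*tab[val + 2] + acc == 3 <==> 3*tab[r + 2] + val == 8) ==> (((3*tab[r] > r - 3 || 2*acc + 3*r != 6) ==> ((2*acc >= -5 ==> 2*val == tab[1] - 1) && (!(3*acc > -6)) && (tab[r + 1] < r + 9 || val > 2*r + 5))) && ((!(3*tab[r] > r - 3 || 2*acc + 3*r != 6)) ==> (2*r > -11 && r <= 0 && (!(3*acc > -6)) && (store(tab, 1, r + 2*val + 9)[r + 1] < r + 9 || val > 2*r + 5))))) && ((!(3*tab[val + 2] + acc == 3 <==> 3*tab[r + 2] + val == 8)) ==> ((!(3*acc > -6)) && (store(tab, 3, 3*val + 1)[3*acc + 5] < 3*acc + 13 || val > 6*acc + 13)))
Before tab[val + 3] := r + acc: ((3*store(tab, val + 3, acc + r)[val + 2] + acc == 3 <==> 3*store(tab, val + 3, acc + r)[r + 2] + val == 8) ==> (((3*store(tab, val + 3, acc + r)[r] > r - 3 || 2*acc + 3*r != 6) ==> ((2*acc >= -5 ==> 2*val == store(tab, val + 3, acc + r)[1] - 1) && (!(3*acc > -6)) && (store(tab, val + 3, acc + r)[r + 1] < r + 9 || val > 2*r + 5))) && ((!(3*store(tab, val + 3, acc + r)[r] > r - 3 || 2*acc + 3*r != 6)) ==> (2*r > -11 && r <= 0 && (!(3*acc > -6)) && (store(store(tab, val + 3, acc + r), 1, r + 2*val + 9)[r + 1] < r + 9 || val > 2*r + 5))))) && ((!(3*store(tab, val + 3, acc + r)[val + 2] + acc == 3 <==> 3*store(tab, val + 3, acc + r)[r + 2] + val == 8)) ==> ((!(3*acc > -6)) && (store(store(tab, val + 3, acc + r), 3, 3*val + 1)[3*acc + 5] < 3*acc + 13 || val > 6*acc + 13)))
Before skip: ((3*store(tab, val + 3, acc + r)[val + 2] + acc == 3 <==> 3*store(tab, val + 3, acc + r)[r + 2] + val == 8) ==> (((3*store(tab, val + 3, acc + r)[r] > r - 3 || 2*acc + 3*r != 6) ==> ((2*acc >= -5 ==> 2*val == store(tab, val + 3, acc + r)[1] - 1) && (!(3*acc > -6)) && (store(tab, val + 3, acc + r)[r + 1] < r + 9 || val > 2*r + 5))) && ((!(3*store(tab, val + 3, acc + r)[r] > r - 3 || 2*acc + 3*r != 6)) ==> (2*r > -11 && r <= 0 && (!(3*acc > -6)) && (store(store(tab, val + 3, acc + r), 1, r + 2*val + 9)[r + 1] < r + 9 || val > 2*r + 5))))) && ((!(3*store(tab, val + 3, acc + r)[val + 2] + acc == 3 <==> 3*store(tab, val + 3, acc + r)[r + 2] + val == 8)) ==> ((!(3*acc > -6)) && (store(store(tab, val + 3, acc + r), 3, 3*val + 1)[3*acc + 5] < 3*acc + 13 || val > 6*acc + 13)))
Answer: WP = ((3*store(tab, val + 3, acc + r)[val + 2] + acc == 3 <==> 3*store(tab, val + 3, acc + r)[r + 2] + val == 8) ==> (((3*store(tab, val + 3, acc + r)[r] > r - 3 || 2*acc + 3*r != 6) ==> ((2*acc >= -5 ==> 2*val == store(tab, val + 3, acc + r)[1] - 1) && (!(3*acc > -6)) && (store(tab, val + 3, acc + r)[r + 1] < r + 9 || val > 2*r + 5))) && ((!(3*store(tab, val + 3, acc + r)[r] > r - 3 || 2*acc + 3*r != 6)) ==> (2*r > -11 && r <= 0 && (!(3*acc > -6)) && (store(store(tab, val + 3, acc + r), 1, r + 2*val + 9)[r + 1] < r + 9 || val > 2*r + 5))))) && ((!(3*store(tab, val + 3, acc + r)[val + 2] + acc == 3 <==> 3*store(tab, val + 3, acc + r)[r + 2] + val == 8)) ==> ((!(3*acc > -6)) && (store(store(tab, val + 3, acc + r), 3, 3*val + 1)[3*acc + 5] < 3*acc + 13 || val > 6*acc + 13)))
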